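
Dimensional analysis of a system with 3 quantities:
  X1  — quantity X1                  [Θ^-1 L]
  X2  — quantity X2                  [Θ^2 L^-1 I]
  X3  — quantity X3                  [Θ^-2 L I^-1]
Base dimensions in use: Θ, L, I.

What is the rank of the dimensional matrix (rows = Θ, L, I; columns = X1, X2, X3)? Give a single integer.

Dimensional matrix (Θ×L×I by X1×X2×X3):
  Θ: [-1  2 -2]
  L: [ 1 -1  1]
  I: [ 0  1 -1]
Row reduction gives pivot columns X1,X2; rank = 2

2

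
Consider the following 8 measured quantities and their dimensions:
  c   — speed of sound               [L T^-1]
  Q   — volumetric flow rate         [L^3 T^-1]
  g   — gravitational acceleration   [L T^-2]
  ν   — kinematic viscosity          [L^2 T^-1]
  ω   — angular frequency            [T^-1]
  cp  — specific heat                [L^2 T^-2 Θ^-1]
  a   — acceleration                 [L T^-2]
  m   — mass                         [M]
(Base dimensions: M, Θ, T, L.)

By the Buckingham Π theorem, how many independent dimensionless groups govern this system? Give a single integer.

Dimensional matrix (M×Θ×T×L by c×Q×g×ν×ω×cp×a×m):
  M: [ 0  0  0  0  0  0  0  1]
  Θ: [ 0  0  0  0  0 -1  0  0]
  T: [-1 -1 -2 -1 -1 -2 -2  0]
  L: [ 1  3  1  2  0  2  1  0]
RREF → pivots at {c,Q,cp,m} ⇒ r = 4
n=8, r=4 ⇒ 4 dimensionless groups

4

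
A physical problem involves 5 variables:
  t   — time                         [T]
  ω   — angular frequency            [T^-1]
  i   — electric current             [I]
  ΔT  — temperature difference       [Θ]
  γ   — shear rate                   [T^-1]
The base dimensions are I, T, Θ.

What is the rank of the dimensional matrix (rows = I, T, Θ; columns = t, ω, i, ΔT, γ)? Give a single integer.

3

Write exponents as rows I,T,Θ / cols t,ω,i,ΔT,γ:
  I: [ 0  0  1  0  0]
  T: [ 1 -1  0  0 -1]
  Θ: [ 0  0  0  1  0]
Echelon form has 3 nonzero rows (pivots: t,i,ΔT)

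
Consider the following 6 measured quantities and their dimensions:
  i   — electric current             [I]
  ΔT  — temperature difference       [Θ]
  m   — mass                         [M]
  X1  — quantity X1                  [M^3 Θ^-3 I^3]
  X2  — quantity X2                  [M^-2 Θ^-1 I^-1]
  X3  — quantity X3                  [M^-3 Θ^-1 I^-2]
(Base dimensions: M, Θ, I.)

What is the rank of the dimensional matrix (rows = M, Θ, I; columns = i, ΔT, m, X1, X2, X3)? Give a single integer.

Dimensional matrix (M×Θ×I by i×ΔT×m×X1×X2×X3):
  M: [ 0  0  1  3 -2 -3]
  Θ: [ 0  1  0 -3 -1 -1]
  I: [ 1  0  0  3 -1 -2]
Echelon form has 3 nonzero rows (pivots: i,ΔT,m)

3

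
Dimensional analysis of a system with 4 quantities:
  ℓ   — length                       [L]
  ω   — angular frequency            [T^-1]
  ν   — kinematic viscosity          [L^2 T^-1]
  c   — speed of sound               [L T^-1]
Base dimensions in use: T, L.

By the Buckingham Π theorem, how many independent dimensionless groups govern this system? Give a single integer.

2

Exponent matrix [T,L] × [ℓ,ω,ν,c]:
  T: [ 0 -1 -1 -1]
  L: [ 1  0  2  1]
Echelon form has 2 nonzero rows (pivots: ℓ,ω)
4 vars − rank 2 = 2 Π groups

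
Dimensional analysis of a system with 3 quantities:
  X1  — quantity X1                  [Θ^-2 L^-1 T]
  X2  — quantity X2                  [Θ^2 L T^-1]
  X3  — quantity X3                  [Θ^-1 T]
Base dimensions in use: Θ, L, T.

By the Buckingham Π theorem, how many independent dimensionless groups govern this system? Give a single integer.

Exponent matrix [Θ,L,T] × [X1,X2,X3]:
  Θ: [-2  2 -1]
  L: [-1  1  0]
  T: [ 1 -1  1]
Row reduction gives pivot columns X1,X3; rank = 2
Π count = n − r = 3 − 2 = 1

1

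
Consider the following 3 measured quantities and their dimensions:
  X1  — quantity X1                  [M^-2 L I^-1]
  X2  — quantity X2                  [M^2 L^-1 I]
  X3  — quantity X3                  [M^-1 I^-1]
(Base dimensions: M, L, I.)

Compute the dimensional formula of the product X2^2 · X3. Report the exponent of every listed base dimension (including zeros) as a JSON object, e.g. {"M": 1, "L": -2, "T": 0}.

Write exponents as rows M,L,I / cols X1,X2,X3:
  M: [-2  2 -1]
  L: [ 1 -1  0]
  I: [-1  1 -1]
  [M]: (2)·2+(1)·-1 = 3
  [L]: (2)·-1+(1)·0 = -2
  [I]: (2)·1+(1)·-1 = 1
⇒ M^3 L^-2 I

{"M": 3, "L": -2, "I": 1}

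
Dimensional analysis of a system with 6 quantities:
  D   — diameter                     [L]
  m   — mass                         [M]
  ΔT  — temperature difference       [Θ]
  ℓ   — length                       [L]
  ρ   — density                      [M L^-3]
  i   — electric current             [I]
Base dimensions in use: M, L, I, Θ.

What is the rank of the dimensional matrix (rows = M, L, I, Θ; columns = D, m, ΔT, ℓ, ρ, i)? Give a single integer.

4

Exponent matrix [M,L,I,Θ] × [D,m,ΔT,ℓ,ρ,i]:
  M: [ 0  1  0  0  1  0]
  L: [ 1  0  0  1 -3  0]
  I: [ 0  0  0  0  0  1]
  Θ: [ 0  0  1  0  0  0]
Echelon form has 4 nonzero rows (pivots: D,m,ΔT,i)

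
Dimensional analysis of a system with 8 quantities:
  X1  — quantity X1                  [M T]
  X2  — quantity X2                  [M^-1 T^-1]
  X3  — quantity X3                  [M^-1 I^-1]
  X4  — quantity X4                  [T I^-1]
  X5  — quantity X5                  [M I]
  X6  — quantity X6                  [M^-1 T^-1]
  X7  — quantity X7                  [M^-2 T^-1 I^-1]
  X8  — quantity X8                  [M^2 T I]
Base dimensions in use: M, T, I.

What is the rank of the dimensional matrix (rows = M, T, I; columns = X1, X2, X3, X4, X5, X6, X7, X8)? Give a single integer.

2

Exponent matrix [M,T,I] × [X1,X2,X3,X4,X5,X6,X7,X8]:
  M: [ 1 -1 -1  0  1 -1 -2  2]
  T: [ 1 -1  0  1  0 -1 -1  1]
  I: [ 0  0 -1 -1  1  0 -1  1]
RREF → pivots at {X1,X3} ⇒ r = 2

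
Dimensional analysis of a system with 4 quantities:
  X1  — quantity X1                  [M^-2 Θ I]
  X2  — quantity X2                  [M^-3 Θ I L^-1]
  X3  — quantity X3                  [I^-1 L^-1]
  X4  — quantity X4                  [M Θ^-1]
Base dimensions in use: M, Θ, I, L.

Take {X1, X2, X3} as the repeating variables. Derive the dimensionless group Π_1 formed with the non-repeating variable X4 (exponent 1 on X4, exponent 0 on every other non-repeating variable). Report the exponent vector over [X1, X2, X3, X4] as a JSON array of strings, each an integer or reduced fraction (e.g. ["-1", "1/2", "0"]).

Write exponents as rows M,Θ,I,L / cols X1,X2,X3,X4:
  M: [-2 -3  0  1]
  Θ: [ 1  1  0 -1]
  I: [ 1  1 -1  0]
  L: [ 0 -1 -1  0]
Echelon form has 3 nonzero rows (pivots: X1,X2,X3)
Pivot set = {X1,X2,X3}, free = {X4}
RREF:
  r0: [   1    0    0   -2]
  r1: [   0    1    0    1]
  r2: [   0    0    1   -1]
  r3: [   0    0    0    0]
Fix exponent of X4 at 1; solve each RREF row for its pivot's exponent:
  r0: exp(X1) + (-2)·1 = 0 ⇒ exp(X1) = 2
  r1: exp(X2) + (1)·1 = 0 ⇒ exp(X2) = -1
  r2: exp(X3) + (-1)·1 = 0 ⇒ exp(X3) = 1
Π_1 = X1^2 · X2^-1 · X3 · X4

["2", "-1", "1", "1"]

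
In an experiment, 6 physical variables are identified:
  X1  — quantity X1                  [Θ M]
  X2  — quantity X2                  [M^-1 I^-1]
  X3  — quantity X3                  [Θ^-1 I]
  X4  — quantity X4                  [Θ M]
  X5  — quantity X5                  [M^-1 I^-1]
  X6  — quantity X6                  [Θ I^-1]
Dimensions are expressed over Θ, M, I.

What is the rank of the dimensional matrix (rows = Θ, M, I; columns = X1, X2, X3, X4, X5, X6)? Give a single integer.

Dimensional matrix (Θ×M×I by X1×X2×X3×X4×X5×X6):
  Θ: [ 1  0 -1  1  0  1]
  M: [ 1 -1  0  1 -1  0]
  I: [ 0 -1  1  0 -1 -1]
Row reduction gives pivot columns X1,X2; rank = 2

2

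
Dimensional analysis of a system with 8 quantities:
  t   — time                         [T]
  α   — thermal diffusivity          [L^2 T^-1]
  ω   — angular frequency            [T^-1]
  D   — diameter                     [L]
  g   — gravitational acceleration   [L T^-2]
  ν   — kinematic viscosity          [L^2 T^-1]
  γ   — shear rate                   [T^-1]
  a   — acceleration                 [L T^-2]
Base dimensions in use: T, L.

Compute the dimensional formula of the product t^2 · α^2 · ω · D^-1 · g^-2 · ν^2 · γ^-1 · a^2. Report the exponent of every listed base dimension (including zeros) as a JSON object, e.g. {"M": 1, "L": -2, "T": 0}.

{"T": -2, "L": 7}

Exponent matrix [T,L] × [t,α,ω,D,g,ν,γ,a]:
  T: [ 1 -1 -1  0 -2 -1 -1 -2]
  L: [ 0  2  0  1  1  2  0  1]
  [T]: (2)·1+(2)·-1+(1)·-1+(-1)·0+(-2)·-2+(2)·-1+(-1)·-1+(2)·-2 = -2
  [L]: (2)·0+(2)·2+(1)·0+(-1)·1+(-2)·1+(2)·2+(-1)·0+(2)·1 = 7
⇒ T^-2 L^7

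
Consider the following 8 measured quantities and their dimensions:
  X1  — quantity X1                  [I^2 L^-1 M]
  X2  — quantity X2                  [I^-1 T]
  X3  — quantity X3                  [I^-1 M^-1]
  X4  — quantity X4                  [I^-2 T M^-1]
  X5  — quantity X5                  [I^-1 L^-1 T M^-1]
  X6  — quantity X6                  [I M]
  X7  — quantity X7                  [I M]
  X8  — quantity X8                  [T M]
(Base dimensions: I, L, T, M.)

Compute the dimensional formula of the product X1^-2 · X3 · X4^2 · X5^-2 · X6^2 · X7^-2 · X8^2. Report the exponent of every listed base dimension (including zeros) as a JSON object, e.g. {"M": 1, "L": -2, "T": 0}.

{"I": -7, "L": 4, "T": 2, "M": -1}

Exponent matrix [I,L,T,M] × [X1,X2,X3,X4,X5,X6,X7,X8]:
  I: [ 2 -1 -1 -2 -1  1  1  0]
  L: [-1  0  0  0 -1  0  0  0]
  T: [ 0  1  0  1  1  0  0  1]
  M: [ 1  0 -1 -1 -1  1  1  1]
  [I]: (-2)·2+(1)·-1+(2)·-2+(-2)·-1+(2)·1+(-2)·1+(2)·0 = -7
  [L]: (-2)·-1+(1)·0+(2)·0+(-2)·-1+(2)·0+(-2)·0+(2)·0 = 4
  [T]: (-2)·0+(1)·0+(2)·1+(-2)·1+(2)·0+(-2)·0+(2)·1 = 2
  [M]: (-2)·1+(1)·-1+(2)·-1+(-2)·-1+(2)·1+(-2)·1+(2)·1 = -1
⇒ I^-7 L^4 T^2 M^-1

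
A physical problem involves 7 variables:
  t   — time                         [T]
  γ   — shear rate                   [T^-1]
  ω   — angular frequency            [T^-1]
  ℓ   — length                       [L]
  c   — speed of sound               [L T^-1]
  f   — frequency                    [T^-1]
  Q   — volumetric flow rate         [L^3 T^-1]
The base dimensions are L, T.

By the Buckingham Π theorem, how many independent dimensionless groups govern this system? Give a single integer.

5

Exponent matrix [L,T] × [t,γ,ω,ℓ,c,f,Q]:
  L: [ 0  0  0  1  1  0  3]
  T: [ 1 -1 -1  0 -1 -1 -1]
RREF → pivots at {t,ℓ} ⇒ r = 2
7 vars − rank 2 = 5 Π groups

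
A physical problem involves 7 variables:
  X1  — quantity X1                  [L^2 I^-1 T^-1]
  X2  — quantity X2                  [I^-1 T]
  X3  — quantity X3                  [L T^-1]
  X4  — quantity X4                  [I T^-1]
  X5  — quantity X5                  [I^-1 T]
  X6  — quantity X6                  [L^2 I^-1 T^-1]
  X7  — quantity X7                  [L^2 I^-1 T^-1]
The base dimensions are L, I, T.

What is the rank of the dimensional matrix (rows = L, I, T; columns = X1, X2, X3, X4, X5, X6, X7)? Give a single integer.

Dimensional matrix (L×I×T by X1×X2×X3×X4×X5×X6×X7):
  L: [ 2  0  1  0  0  2  2]
  I: [-1 -1  0  1 -1 -1 -1]
  T: [-1  1 -1 -1  1 -1 -1]
RREF → pivots at {X1,X2} ⇒ r = 2

2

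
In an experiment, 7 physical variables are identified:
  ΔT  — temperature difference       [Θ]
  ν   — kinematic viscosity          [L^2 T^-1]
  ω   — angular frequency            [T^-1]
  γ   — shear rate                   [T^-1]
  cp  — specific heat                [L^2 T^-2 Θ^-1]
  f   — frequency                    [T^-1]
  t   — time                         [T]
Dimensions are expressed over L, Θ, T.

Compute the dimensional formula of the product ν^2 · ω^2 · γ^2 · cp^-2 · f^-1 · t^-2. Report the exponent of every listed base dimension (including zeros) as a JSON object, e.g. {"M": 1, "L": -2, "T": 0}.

Write exponents as rows L,Θ,T / cols ΔT,ν,ω,γ,cp,f,t:
  L: [ 0  2  0  0  2  0  0]
  Θ: [ 1  0  0  0 -1  0  0]
  T: [ 0 -1 -1 -1 -2 -1  1]
  [L]: (2)·2+(2)·0+(2)·0+(-2)·2+(-1)·0+(-2)·0 = 0
  [Θ]: (2)·0+(2)·0+(2)·0+(-2)·-1+(-1)·0+(-2)·0 = 2
  [T]: (2)·-1+(2)·-1+(2)·-1+(-2)·-2+(-1)·-1+(-2)·1 = -3
⇒ Θ^2 T^-3

{"L": 0, "Θ": 2, "T": -3}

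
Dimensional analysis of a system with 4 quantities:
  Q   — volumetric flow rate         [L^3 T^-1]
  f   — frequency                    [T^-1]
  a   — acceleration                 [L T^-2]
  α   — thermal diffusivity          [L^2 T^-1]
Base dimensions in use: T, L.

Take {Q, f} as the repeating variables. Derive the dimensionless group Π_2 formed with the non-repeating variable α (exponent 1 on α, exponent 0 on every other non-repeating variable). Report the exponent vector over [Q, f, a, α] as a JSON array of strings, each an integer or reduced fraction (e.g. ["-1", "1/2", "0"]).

["-2/3", "-1/3", "0", "1"]

Exponent matrix [T,L] × [Q,f,a,α]:
  T: [-1 -1 -2 -1]
  L: [ 3  0  1  2]
Row reduction gives pivot columns Q,f; rank = 2
Repeat: Q,f; free: a,α
RREF:
  r0: [   1    0  1/3  2/3]
  r1: [   0    1  5/3  1/3]
Fix exponent of α at 1, a at 0; solve each RREF row for its pivot's exponent:
  r0: exp(Q) + (2/3)·1 = 0 ⇒ exp(Q) = -2/3
  r1: exp(f) + (1/3)·1 = 0 ⇒ exp(f) = -1/3
Π_2 = Q^(-2/3) · f^(-1/3) · α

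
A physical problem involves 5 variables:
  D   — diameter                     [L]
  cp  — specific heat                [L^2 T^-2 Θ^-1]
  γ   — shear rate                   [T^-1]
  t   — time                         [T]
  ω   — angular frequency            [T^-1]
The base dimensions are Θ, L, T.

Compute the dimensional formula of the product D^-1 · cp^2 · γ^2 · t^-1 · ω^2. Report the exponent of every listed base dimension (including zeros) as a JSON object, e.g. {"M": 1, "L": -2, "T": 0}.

Write exponents as rows Θ,L,T / cols D,cp,γ,t,ω:
  Θ: [ 0 -1  0  0  0]
  L: [ 1  2  0  0  0]
  T: [ 0 -2 -1  1 -1]
  [Θ]: (-1)·0+(2)·-1+(2)·0+(-1)·0+(2)·0 = -2
  [L]: (-1)·1+(2)·2+(2)·0+(-1)·0+(2)·0 = 3
  [T]: (-1)·0+(2)·-2+(2)·-1+(-1)·1+(2)·-1 = -9
⇒ Θ^-2 L^3 T^-9

{"Θ": -2, "L": 3, "T": -9}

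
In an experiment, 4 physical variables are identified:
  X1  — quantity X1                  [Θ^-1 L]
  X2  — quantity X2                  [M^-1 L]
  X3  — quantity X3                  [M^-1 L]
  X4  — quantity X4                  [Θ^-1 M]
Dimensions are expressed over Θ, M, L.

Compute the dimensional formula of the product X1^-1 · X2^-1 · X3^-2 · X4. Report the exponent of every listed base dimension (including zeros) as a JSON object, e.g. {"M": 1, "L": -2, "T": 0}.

Write exponents as rows Θ,M,L / cols X1,X2,X3,X4:
  Θ: [-1  0  0 -1]
  M: [ 0 -1 -1  1]
  L: [ 1  1  1  0]
  [Θ]: (-1)·-1+(-1)·0+(-2)·0+(1)·-1 = 0
  [M]: (-1)·0+(-1)·-1+(-2)·-1+(1)·1 = 4
  [L]: (-1)·1+(-1)·1+(-2)·1+(1)·0 = -4
⇒ M^4 L^-4

{"Θ": 0, "M": 4, "L": -4}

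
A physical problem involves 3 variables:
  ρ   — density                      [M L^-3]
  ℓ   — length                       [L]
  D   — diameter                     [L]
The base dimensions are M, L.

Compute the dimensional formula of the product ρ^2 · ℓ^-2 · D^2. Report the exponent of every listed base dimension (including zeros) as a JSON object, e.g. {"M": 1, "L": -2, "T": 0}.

Dimensional matrix (M×L by ρ×ℓ×D):
  M: [ 1  0  0]
  L: [-3  1  1]
  [M]: (2)·1+(-2)·0+(2)·0 = 2
  [L]: (2)·-3+(-2)·1+(2)·1 = -6
⇒ M^2 L^-6

{"M": 2, "L": -6}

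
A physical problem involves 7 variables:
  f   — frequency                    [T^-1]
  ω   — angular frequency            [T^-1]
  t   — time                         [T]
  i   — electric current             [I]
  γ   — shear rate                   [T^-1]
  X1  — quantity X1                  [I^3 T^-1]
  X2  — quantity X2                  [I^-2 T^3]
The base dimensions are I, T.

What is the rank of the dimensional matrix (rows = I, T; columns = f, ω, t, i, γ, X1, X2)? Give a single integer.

2

Write exponents as rows I,T / cols f,ω,t,i,γ,X1,X2:
  I: [ 0  0  0  1  0  3 -2]
  T: [-1 -1  1  0 -1 -1  3]
RREF → pivots at {f,i} ⇒ r = 2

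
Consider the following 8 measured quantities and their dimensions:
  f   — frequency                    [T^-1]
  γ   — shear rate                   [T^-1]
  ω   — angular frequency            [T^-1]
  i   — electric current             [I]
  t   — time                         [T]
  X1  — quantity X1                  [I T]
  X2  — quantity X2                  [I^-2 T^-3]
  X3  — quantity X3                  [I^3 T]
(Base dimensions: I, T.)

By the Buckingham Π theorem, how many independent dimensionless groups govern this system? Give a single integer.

6

Dimensional matrix (I×T by f×γ×ω×i×t×X1×X2×X3):
  I: [ 0  0  0  1  0  1 -2  3]
  T: [-1 -1 -1  0  1  1 -3  1]
Row reduction gives pivot columns f,i; rank = 2
8 vars − rank 2 = 6 Π groups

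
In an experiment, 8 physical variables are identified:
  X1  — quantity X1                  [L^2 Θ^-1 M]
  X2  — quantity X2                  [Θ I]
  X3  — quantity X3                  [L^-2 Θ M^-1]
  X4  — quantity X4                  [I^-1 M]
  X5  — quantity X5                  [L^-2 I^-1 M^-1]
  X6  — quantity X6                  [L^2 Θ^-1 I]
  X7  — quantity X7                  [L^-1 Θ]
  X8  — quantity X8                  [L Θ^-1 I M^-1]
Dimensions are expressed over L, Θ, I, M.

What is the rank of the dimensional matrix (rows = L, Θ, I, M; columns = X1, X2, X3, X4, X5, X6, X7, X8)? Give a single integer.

3

Dimensional matrix (L×Θ×I×M by X1×X2×X3×X4×X5×X6×X7×X8):
  L: [ 2  0 -2  0 -2  2 -1  1]
  Θ: [-1  1  1  0  0 -1  1 -1]
  I: [ 0  1  0 -1 -1  1  0  1]
  M: [ 1  0 -1  1 -1  0  0 -1]
Echelon form has 3 nonzero rows (pivots: X1,X2,X4)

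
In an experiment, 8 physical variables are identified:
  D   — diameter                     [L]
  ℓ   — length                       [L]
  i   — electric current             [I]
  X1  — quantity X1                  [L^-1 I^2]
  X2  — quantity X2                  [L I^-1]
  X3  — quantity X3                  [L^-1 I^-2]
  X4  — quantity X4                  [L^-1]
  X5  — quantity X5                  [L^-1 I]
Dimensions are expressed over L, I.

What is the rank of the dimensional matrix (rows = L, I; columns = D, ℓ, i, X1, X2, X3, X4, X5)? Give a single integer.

2

Write exponents as rows L,I / cols D,ℓ,i,X1,X2,X3,X4,X5:
  L: [ 1  1  0 -1  1 -1 -1 -1]
  I: [ 0  0  1  2 -1 -2  0  1]
Echelon form has 2 nonzero rows (pivots: D,i)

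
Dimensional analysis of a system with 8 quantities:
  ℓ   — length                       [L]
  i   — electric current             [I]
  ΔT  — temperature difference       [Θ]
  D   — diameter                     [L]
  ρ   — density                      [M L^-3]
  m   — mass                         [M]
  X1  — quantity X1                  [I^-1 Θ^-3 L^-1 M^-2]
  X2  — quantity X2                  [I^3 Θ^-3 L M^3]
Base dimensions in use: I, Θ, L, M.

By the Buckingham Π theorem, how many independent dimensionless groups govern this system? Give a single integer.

4

Dimensional matrix (I×Θ×L×M by ℓ×i×ΔT×D×ρ×m×X1×X2):
  I: [ 0  1  0  0  0  0 -1  3]
  Θ: [ 0  0  1  0  0  0 -3 -3]
  L: [ 1  0  0  1 -3  0 -1  1]
  M: [ 0  0  0  0  1  1 -2  3]
Row reduction gives pivot columns ℓ,i,ΔT,ρ; rank = 4
8 vars − rank 4 = 4 Π groups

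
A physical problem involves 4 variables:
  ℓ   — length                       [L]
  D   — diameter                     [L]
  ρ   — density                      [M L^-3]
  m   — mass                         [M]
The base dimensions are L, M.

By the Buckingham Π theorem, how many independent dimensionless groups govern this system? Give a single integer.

2

Dimensional matrix (L×M by ℓ×D×ρ×m):
  L: [ 1  1 -3  0]
  M: [ 0  0  1  1]
Row reduction gives pivot columns ℓ,ρ; rank = 2
4 vars − rank 2 = 2 Π groups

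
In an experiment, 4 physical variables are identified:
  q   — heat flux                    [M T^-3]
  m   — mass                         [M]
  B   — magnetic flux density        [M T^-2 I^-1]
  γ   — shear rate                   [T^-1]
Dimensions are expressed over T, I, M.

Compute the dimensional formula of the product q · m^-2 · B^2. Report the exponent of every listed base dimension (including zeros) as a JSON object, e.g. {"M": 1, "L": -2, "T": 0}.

{"T": -7, "I": -2, "M": 1}

Write exponents as rows T,I,M / cols q,m,B,γ:
  T: [-3  0 -2 -1]
  I: [ 0  0 -1  0]
  M: [ 1  1  1  0]
  [T]: (1)·-3+(-2)·0+(2)·-2 = -7
  [I]: (1)·0+(-2)·0+(2)·-1 = -2
  [M]: (1)·1+(-2)·1+(2)·1 = 1
⇒ T^-7 I^-2 M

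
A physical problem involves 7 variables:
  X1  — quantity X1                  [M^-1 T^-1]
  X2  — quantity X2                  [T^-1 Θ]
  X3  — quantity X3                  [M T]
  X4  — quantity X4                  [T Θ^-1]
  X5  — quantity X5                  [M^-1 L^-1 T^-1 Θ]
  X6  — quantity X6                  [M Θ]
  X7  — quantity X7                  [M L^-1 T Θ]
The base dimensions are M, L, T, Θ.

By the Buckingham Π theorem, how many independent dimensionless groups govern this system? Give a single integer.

4

Exponent matrix [M,L,T,Θ] × [X1,X2,X3,X4,X5,X6,X7]:
  M: [-1  0  1  0 -1  1  1]
  L: [ 0  0  0  0 -1  0 -1]
  T: [-1 -1  1  1 -1  0  1]
  Θ: [ 0  1  0 -1  1  1  1]
Row reduction gives pivot columns X1,X2,X5; rank = 3
n=7, r=3 ⇒ 4 dimensionless groups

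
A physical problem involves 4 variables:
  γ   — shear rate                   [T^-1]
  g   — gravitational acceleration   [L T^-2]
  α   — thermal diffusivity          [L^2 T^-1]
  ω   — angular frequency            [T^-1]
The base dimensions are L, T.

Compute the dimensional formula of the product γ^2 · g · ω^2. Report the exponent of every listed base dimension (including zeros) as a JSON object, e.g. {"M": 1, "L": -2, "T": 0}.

{"L": 1, "T": -6}

Dimensional matrix (L×T by γ×g×α×ω):
  L: [ 0  1  2  0]
  T: [-1 -2 -1 -1]
  [L]: (2)·0+(1)·1+(2)·0 = 1
  [T]: (2)·-1+(1)·-2+(2)·-1 = -6
⇒ L T^-6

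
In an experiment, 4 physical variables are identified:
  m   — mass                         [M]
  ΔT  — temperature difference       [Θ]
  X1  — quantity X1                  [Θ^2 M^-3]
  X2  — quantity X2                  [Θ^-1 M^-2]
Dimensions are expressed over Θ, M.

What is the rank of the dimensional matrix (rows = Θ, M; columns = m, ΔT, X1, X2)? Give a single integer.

2

Exponent matrix [Θ,M] × [m,ΔT,X1,X2]:
  Θ: [ 0  1  2 -1]
  M: [ 1  0 -3 -2]
RREF → pivots at {m,ΔT} ⇒ r = 2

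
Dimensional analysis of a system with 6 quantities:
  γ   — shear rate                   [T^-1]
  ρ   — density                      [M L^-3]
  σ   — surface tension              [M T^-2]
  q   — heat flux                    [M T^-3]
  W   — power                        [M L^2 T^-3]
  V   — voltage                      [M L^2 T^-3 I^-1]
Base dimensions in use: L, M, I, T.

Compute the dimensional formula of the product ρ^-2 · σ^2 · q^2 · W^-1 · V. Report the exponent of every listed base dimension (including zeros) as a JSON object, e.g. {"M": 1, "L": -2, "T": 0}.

Dimensional matrix (L×M×I×T by γ×ρ×σ×q×W×V):
  L: [ 0 -3  0  0  2  2]
  M: [ 0  1  1  1  1  1]
  I: [ 0  0  0  0  0 -1]
  T: [-1  0 -2 -3 -3 -3]
  [L]: (-2)·-3+(2)·0+(2)·0+(-1)·2+(1)·2 = 6
  [M]: (-2)·1+(2)·1+(2)·1+(-1)·1+(1)·1 = 2
  [I]: (-2)·0+(2)·0+(2)·0+(-1)·0+(1)·-1 = -1
  [T]: (-2)·0+(2)·-2+(2)·-3+(-1)·-3+(1)·-3 = -10
⇒ L^6 M^2 I^-1 T^-10

{"L": 6, "M": 2, "I": -1, "T": -10}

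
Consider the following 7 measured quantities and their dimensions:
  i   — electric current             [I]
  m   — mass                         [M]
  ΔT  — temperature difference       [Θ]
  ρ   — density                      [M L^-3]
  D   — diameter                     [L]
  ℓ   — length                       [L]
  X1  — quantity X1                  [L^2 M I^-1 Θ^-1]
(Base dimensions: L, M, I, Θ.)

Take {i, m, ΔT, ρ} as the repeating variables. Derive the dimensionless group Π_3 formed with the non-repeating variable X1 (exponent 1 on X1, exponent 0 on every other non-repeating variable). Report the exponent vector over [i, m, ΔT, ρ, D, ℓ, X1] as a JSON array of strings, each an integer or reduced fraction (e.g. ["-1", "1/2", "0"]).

["1", "-5/3", "1", "2/3", "0", "0", "1"]

Dimensional matrix (L×M×I×Θ by i×m×ΔT×ρ×D×ℓ×X1):
  L: [ 0  0  0 -3  1  1  2]
  M: [ 0  1  0  1  0  0  1]
  I: [ 1  0  0  0  0  0 -1]
  Θ: [ 0  0  1  0  0  0 -1]
Echelon form has 4 nonzero rows (pivots: i,m,ΔT,ρ)
Repeat: i,m,ΔT,ρ; free: D,ℓ,X1
RREF:
  r0: [   1    0    0    0    0    0   -1]
  r1: [   0    1    0    0  1/3  1/3  5/3]
  r2: [   0    0    1    0    0    0   -1]
  r3: [   0    0    0    1 -1/3 -1/3 -2/3]
Fix exponent of X1 at 1, D at 0, ℓ at 0; solve each RREF row for its pivot's exponent:
  r0: exp(i) + (-1)·1 = 0 ⇒ exp(i) = 1
  r1: exp(m) + (5/3)·1 = 0 ⇒ exp(m) = -5/3
  r2: exp(ΔT) + (-1)·1 = 0 ⇒ exp(ΔT) = 1
  r3: exp(ρ) + (-2/3)·1 = 0 ⇒ exp(ρ) = 2/3
Π_3 = i · m^(-5/3) · ΔT · ρ^(2/3) · X1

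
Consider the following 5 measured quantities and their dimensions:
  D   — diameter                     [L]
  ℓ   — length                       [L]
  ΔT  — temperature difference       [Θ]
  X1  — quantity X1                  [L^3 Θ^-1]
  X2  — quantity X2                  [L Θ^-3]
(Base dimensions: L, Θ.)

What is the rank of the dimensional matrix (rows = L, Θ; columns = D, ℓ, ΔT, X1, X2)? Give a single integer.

2

Exponent matrix [L,Θ] × [D,ℓ,ΔT,X1,X2]:
  L: [ 1  1  0  3  1]
  Θ: [ 0  0  1 -1 -3]
RREF → pivots at {D,ΔT} ⇒ r = 2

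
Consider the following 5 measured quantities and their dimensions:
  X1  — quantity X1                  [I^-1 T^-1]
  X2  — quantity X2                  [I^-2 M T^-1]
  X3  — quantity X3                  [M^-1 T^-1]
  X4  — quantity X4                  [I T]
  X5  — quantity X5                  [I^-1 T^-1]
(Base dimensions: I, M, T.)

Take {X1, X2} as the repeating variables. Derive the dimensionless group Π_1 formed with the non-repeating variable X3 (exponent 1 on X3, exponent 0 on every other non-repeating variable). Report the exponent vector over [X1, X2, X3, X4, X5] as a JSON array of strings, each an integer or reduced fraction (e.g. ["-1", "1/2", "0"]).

Write exponents as rows I,M,T / cols X1,X2,X3,X4,X5:
  I: [-1 -2  0  1 -1]
  M: [ 0  1 -1  0  0]
  T: [-1 -1 -1  1 -1]
Echelon form has 2 nonzero rows (pivots: X1,X2)
Pivot set = {X1,X2}, free = {X3,X4,X5}
RREF:
  r0: [   1    0    2   -1    1]
  r1: [   0    1   -1    0    0]
  r2: [   0    0    0    0    0]
Fix exponent of X3 at 1, X4 at 0, X5 at 0; solve each RREF row for its pivot's exponent:
  r0: exp(X1) + (2)·1 = 0 ⇒ exp(X1) = -2
  r1: exp(X2) + (-1)·1 = 0 ⇒ exp(X2) = 1
Π_1 = X1^-2 · X2 · X3

["-2", "1", "1", "0", "0"]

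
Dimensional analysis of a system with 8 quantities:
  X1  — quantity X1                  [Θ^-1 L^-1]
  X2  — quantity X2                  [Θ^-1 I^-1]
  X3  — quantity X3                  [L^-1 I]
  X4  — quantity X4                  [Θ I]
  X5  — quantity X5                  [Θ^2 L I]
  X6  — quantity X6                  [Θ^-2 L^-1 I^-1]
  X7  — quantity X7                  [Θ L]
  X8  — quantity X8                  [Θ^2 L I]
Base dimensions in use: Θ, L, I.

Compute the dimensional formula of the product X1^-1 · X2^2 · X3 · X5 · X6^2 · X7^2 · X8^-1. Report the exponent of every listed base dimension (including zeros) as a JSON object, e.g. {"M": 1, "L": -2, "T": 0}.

Dimensional matrix (Θ×L×I by X1×X2×X3×X4×X5×X6×X7×X8):
  Θ: [-1 -1  0  1  2 -2  1  2]
  L: [-1  0 -1  0  1 -1  1  1]
  I: [ 0 -1  1  1  1 -1  0  1]
  [Θ]: (-1)·-1+(2)·-1+(1)·0+(1)·2+(2)·-2+(2)·1+(-1)·2 = -3
  [L]: (-1)·-1+(2)·0+(1)·-1+(1)·1+(2)·-1+(2)·1+(-1)·1 = 0
  [I]: (-1)·0+(2)·-1+(1)·1+(1)·1+(2)·-1+(2)·0+(-1)·1 = -3
⇒ Θ^-3 I^-3

{"Θ": -3, "L": 0, "I": -3}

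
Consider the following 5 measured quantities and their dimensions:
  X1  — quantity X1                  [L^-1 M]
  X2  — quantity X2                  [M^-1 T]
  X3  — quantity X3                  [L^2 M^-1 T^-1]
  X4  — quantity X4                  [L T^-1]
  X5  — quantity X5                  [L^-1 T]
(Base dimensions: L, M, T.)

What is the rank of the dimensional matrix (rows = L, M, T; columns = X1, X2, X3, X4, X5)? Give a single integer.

2

Exponent matrix [L,M,T] × [X1,X2,X3,X4,X5]:
  L: [-1  0  2  1 -1]
  M: [ 1 -1 -1  0  0]
  T: [ 0  1 -1 -1  1]
Echelon form has 2 nonzero rows (pivots: X1,X2)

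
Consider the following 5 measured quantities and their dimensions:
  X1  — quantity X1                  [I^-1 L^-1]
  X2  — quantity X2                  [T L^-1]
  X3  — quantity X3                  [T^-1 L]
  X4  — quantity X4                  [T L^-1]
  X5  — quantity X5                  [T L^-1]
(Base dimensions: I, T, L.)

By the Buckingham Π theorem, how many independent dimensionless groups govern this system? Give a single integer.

Dimensional matrix (I×T×L by X1×X2×X3×X4×X5):
  I: [-1  0  0  0  0]
  T: [ 0  1 -1  1  1]
  L: [-1 -1  1 -1 -1]
Row reduction gives pivot columns X1,X2; rank = 2
5 vars − rank 2 = 3 Π groups

3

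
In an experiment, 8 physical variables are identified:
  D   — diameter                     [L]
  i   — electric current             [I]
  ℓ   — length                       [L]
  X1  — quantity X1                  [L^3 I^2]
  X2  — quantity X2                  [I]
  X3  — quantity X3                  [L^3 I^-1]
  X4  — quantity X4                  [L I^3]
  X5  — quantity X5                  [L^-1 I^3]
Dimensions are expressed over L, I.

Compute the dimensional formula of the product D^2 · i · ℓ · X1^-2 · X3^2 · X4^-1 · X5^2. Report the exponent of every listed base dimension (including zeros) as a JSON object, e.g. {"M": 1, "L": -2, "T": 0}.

{"L": 0, "I": -2}

Write exponents as rows L,I / cols D,i,ℓ,X1,X2,X3,X4,X5:
  L: [ 1  0  1  3  0  3  1 -1]
  I: [ 0  1  0  2  1 -1  3  3]
  [L]: (2)·1+(1)·0+(1)·1+(-2)·3+(2)·3+(-1)·1+(2)·-1 = 0
  [I]: (2)·0+(1)·1+(1)·0+(-2)·2+(2)·-1+(-1)·3+(2)·3 = -2
⇒ I^-2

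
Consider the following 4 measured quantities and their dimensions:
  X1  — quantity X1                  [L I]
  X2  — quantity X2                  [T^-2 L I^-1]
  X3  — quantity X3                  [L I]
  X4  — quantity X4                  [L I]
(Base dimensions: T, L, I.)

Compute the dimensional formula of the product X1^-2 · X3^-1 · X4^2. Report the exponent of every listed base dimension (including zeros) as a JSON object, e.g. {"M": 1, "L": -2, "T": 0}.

Write exponents as rows T,L,I / cols X1,X2,X3,X4:
  T: [ 0 -2  0  0]
  L: [ 1  1  1  1]
  I: [ 1 -1  1  1]
  [T]: (-2)·0+(-1)·0+(2)·0 = 0
  [L]: (-2)·1+(-1)·1+(2)·1 = -1
  [I]: (-2)·1+(-1)·1+(2)·1 = -1
⇒ L^-1 I^-1

{"T": 0, "L": -1, "I": -1}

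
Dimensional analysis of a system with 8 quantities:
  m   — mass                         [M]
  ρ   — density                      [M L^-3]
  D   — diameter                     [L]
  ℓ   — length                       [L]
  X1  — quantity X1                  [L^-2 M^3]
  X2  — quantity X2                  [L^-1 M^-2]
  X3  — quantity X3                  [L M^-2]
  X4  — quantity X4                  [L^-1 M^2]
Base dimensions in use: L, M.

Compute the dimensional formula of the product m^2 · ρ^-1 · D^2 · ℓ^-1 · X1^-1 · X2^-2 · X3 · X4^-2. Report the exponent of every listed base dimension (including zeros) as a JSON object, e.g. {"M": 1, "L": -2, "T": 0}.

Exponent matrix [L,M] × [m,ρ,D,ℓ,X1,X2,X3,X4]:
  L: [ 0 -3  1  1 -2 -1  1 -1]
  M: [ 1  1  0  0  3 -2 -2  2]
  [L]: (2)·0+(-1)·-3+(2)·1+(-1)·1+(-1)·-2+(-2)·-1+(1)·1+(-2)·-1 = 11
  [M]: (2)·1+(-1)·1+(2)·0+(-1)·0+(-1)·3+(-2)·-2+(1)·-2+(-2)·2 = -4
⇒ L^11 M^-4

{"L": 11, "M": -4}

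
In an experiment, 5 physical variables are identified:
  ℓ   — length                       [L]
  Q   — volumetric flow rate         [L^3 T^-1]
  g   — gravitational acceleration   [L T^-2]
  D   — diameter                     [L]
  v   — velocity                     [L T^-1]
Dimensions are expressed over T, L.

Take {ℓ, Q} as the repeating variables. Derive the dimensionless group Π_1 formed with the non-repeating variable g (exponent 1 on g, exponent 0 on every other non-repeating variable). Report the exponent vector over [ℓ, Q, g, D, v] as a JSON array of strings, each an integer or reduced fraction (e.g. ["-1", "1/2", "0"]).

["5", "-2", "1", "0", "0"]

Write exponents as rows T,L / cols ℓ,Q,g,D,v:
  T: [ 0 -1 -2  0 -1]
  L: [ 1  3  1  1  1]
RREF → pivots at {ℓ,Q} ⇒ r = 2
Pivot set = {ℓ,Q}, free = {g,D,v}
RREF:
  r0: [   1    0   -5    1   -2]
  r1: [   0    1    2    0    1]
Fix exponent of g at 1, D at 0, v at 0; solve each RREF row for its pivot's exponent:
  r0: exp(ℓ) + (-5)·1 = 0 ⇒ exp(ℓ) = 5
  r1: exp(Q) + (2)·1 = 0 ⇒ exp(Q) = -2
Π_1 = ℓ^5 · Q^-2 · g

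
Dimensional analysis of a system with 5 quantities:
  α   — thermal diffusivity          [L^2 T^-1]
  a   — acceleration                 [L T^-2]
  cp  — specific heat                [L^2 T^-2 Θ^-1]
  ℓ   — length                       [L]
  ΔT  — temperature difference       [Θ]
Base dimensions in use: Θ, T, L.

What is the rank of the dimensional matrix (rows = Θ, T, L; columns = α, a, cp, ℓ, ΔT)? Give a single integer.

Write exponents as rows Θ,T,L / cols α,a,cp,ℓ,ΔT:
  Θ: [ 0  0 -1  0  1]
  T: [-1 -2 -2  0  0]
  L: [ 2  1  2  1  0]
RREF → pivots at {α,a,cp} ⇒ r = 3

3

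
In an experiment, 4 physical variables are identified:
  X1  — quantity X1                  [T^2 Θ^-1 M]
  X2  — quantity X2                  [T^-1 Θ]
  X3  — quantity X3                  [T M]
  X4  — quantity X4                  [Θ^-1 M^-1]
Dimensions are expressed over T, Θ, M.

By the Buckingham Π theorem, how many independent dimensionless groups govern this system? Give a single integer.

Write exponents as rows T,Θ,M / cols X1,X2,X3,X4:
  T: [ 2 -1  1  0]
  Θ: [-1  1  0 -1]
  M: [ 1  0  1 -1]
RREF → pivots at {X1,X2} ⇒ r = 2
4 vars − rank 2 = 2 Π groups

2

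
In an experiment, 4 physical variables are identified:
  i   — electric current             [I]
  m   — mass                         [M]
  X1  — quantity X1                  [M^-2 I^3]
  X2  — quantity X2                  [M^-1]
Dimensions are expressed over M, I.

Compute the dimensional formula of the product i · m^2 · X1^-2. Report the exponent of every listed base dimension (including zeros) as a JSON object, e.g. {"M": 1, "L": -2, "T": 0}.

{"M": 6, "I": -5}

Exponent matrix [M,I] × [i,m,X1,X2]:
  M: [ 0  1 -2 -1]
  I: [ 1  0  3  0]
  [M]: (1)·0+(2)·1+(-2)·-2 = 6
  [I]: (1)·1+(2)·0+(-2)·3 = -5
⇒ M^6 I^-5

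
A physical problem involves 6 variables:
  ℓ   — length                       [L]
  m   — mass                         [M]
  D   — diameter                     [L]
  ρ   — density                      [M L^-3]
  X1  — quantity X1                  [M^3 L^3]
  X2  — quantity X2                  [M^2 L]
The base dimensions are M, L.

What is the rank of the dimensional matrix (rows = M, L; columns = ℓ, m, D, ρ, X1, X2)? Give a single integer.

Exponent matrix [M,L] × [ℓ,m,D,ρ,X1,X2]:
  M: [ 0  1  0  1  3  2]
  L: [ 1  0  1 -3  3  1]
RREF → pivots at {ℓ,m} ⇒ r = 2

2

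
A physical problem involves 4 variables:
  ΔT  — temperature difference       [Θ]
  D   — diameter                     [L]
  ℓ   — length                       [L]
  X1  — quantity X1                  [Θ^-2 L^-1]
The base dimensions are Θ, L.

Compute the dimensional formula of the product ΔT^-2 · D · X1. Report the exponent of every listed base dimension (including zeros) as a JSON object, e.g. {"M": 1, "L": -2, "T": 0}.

Exponent matrix [Θ,L] × [ΔT,D,ℓ,X1]:
  Θ: [ 1  0  0 -2]
  L: [ 0  1  1 -1]
  [Θ]: (-2)·1+(1)·0+(1)·-2 = -4
  [L]: (-2)·0+(1)·1+(1)·-1 = 0
⇒ Θ^-4

{"Θ": -4, "L": 0}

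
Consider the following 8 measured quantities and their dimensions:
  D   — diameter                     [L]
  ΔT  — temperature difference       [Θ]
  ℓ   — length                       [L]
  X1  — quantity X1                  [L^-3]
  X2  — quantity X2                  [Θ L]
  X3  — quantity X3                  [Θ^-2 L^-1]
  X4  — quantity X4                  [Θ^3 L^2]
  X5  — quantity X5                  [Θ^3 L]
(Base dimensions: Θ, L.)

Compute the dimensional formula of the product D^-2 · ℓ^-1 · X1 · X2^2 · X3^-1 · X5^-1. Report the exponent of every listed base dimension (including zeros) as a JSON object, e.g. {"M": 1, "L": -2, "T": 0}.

Dimensional matrix (Θ×L by D×ΔT×ℓ×X1×X2×X3×X4×X5):
  Θ: [ 0  1  0  0  1 -2  3  3]
  L: [ 1  0  1 -3  1 -1  2  1]
  [Θ]: (-2)·0+(-1)·0+(1)·0+(2)·1+(-1)·-2+(-1)·3 = 1
  [L]: (-2)·1+(-1)·1+(1)·-3+(2)·1+(-1)·-1+(-1)·1 = -4
⇒ Θ L^-4

{"Θ": 1, "L": -4}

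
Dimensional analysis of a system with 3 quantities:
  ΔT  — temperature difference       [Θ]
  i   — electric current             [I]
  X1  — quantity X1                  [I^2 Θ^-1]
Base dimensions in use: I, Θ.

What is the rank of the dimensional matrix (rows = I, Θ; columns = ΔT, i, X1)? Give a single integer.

2

Dimensional matrix (I×Θ by ΔT×i×X1):
  I: [ 0  1  2]
  Θ: [ 1  0 -1]
Echelon form has 2 nonzero rows (pivots: ΔT,i)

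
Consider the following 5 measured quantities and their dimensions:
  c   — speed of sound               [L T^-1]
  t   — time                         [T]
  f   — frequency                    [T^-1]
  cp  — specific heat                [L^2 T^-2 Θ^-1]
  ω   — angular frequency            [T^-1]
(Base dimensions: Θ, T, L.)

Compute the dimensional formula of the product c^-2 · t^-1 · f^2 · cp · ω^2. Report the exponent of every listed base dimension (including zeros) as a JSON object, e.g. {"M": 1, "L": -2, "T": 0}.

{"Θ": -1, "T": -5, "L": 0}

Exponent matrix [Θ,T,L] × [c,t,f,cp,ω]:
  Θ: [ 0  0  0 -1  0]
  T: [-1  1 -1 -2 -1]
  L: [ 1  0  0  2  0]
  [Θ]: (-2)·0+(-1)·0+(2)·0+(1)·-1+(2)·0 = -1
  [T]: (-2)·-1+(-1)·1+(2)·-1+(1)·-2+(2)·-1 = -5
  [L]: (-2)·1+(-1)·0+(2)·0+(1)·2+(2)·0 = 0
⇒ Θ^-1 T^-5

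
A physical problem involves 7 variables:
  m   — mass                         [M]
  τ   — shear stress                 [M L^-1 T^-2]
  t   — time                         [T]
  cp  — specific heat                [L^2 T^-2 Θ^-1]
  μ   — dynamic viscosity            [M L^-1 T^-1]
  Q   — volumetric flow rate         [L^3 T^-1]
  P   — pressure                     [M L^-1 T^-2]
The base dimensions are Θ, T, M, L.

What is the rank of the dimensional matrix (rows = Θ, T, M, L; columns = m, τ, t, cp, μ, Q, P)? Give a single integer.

Dimensional matrix (Θ×T×M×L by m×τ×t×cp×μ×Q×P):
  Θ: [ 0  0  0 -1  0  0  0]
  T: [ 0 -2  1 -2 -1 -1 -2]
  M: [ 1  1  0  0  1  0  1]
  L: [ 0 -1  0  2 -1  3 -1]
RREF → pivots at {m,τ,t,cp} ⇒ r = 4

4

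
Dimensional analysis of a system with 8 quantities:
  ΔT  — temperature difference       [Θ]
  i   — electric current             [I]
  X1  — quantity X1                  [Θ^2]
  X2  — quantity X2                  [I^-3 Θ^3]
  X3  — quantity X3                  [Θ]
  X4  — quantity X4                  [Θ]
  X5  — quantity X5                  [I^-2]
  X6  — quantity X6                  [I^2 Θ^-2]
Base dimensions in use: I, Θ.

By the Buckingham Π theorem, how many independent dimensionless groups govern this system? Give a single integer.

Write exponents as rows I,Θ / cols ΔT,i,X1,X2,X3,X4,X5,X6:
  I: [ 0  1  0 -3  0  0 -2  2]
  Θ: [ 1  0  2  3  1  1  0 -2]
Row reduction gives pivot columns ΔT,i; rank = 2
Π count = n − r = 8 − 2 = 6

6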